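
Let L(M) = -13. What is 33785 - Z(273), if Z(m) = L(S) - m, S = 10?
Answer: 34071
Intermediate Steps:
Z(m) = -13 - m
33785 - Z(273) = 33785 - (-13 - 1*273) = 33785 - (-13 - 273) = 33785 - 1*(-286) = 33785 + 286 = 34071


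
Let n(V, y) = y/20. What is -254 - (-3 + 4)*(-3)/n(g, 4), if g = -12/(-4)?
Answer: -239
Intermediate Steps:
g = 3 (g = -12*(-¼) = 3)
n(V, y) = y/20 (n(V, y) = y*(1/20) = y/20)
-254 - (-3 + 4)*(-3)/n(g, 4) = -254 - (-3 + 4)*(-3)/((1/20)*4) = -254 - 1*(-3)/⅕ = -254 - (-3)*5 = -254 - 1*(-15) = -254 + 15 = -239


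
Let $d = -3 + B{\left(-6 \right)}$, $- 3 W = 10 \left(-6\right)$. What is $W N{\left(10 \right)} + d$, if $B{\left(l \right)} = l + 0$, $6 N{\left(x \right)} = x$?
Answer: $\frac{73}{3} \approx 24.333$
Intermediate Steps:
$N{\left(x \right)} = \frac{x}{6}$
$B{\left(l \right)} = l$
$W = 20$ ($W = - \frac{10 \left(-6\right)}{3} = \left(- \frac{1}{3}\right) \left(-60\right) = 20$)
$d = -9$ ($d = -3 - 6 = -9$)
$W N{\left(10 \right)} + d = 20 \cdot \frac{1}{6} \cdot 10 - 9 = 20 \cdot \frac{5}{3} - 9 = \frac{100}{3} - 9 = \frac{73}{3}$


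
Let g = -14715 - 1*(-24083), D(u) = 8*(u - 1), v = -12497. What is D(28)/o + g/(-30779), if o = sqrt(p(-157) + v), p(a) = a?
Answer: -9368/30779 - 36*I*sqrt(1406)/703 ≈ -0.30436 - 1.9202*I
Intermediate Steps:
D(u) = -8 + 8*u (D(u) = 8*(-1 + u) = -8 + 8*u)
g = 9368 (g = -14715 + 24083 = 9368)
o = 3*I*sqrt(1406) (o = sqrt(-157 - 12497) = sqrt(-12654) = 3*I*sqrt(1406) ≈ 112.49*I)
D(28)/o + g/(-30779) = (-8 + 8*28)/((3*I*sqrt(1406))) + 9368/(-30779) = (-8 + 224)*(-I*sqrt(1406)/4218) + 9368*(-1/30779) = 216*(-I*sqrt(1406)/4218) - 9368/30779 = -36*I*sqrt(1406)/703 - 9368/30779 = -9368/30779 - 36*I*sqrt(1406)/703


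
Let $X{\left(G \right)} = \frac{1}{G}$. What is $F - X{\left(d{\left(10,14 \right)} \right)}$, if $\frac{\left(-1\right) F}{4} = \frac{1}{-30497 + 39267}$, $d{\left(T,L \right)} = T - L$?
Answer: $\frac{4377}{17540} \approx 0.24954$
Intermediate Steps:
$F = - \frac{2}{4385}$ ($F = - \frac{4}{-30497 + 39267} = - \frac{4}{8770} = \left(-4\right) \frac{1}{8770} = - \frac{2}{4385} \approx -0.0004561$)
$F - X{\left(d{\left(10,14 \right)} \right)} = - \frac{2}{4385} - \frac{1}{10 - 14} = - \frac{2}{4385} - \frac{1}{-4} = - \frac{2}{4385} - - \frac{1}{4} = - \frac{2}{4385} + \frac{1}{4} = \frac{4377}{17540}$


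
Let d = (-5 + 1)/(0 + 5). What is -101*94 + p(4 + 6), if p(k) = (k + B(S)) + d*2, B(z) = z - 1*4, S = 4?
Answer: -47428/5 ≈ -9485.6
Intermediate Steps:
B(z) = -4 + z (B(z) = z - 4 = -4 + z)
d = -4/5 ≈ -0.80000
p(k) = -8/5 + k (p(k) = (k + (-4 + 4)) - 4/5*2 = (k + 0) - 8/5 = k - 8/5 = -8/5 + k)
-101*94 + p(4 + 6) = -101*94 + (-8/5 + (4 + 6)) = -9494 + (-8/5 + 10) = -9494 + 42/5 = -47428/5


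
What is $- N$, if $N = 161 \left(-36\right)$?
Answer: $5796$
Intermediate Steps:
$N = -5796$
$- N = \left(-1\right) \left(-5796\right) = 5796$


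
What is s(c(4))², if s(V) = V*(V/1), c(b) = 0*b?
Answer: 0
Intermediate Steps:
c(b) = 0
s(V) = V² (s(V) = V*(V*1) = V*V = V²)
s(c(4))² = (0²)² = 0² = 0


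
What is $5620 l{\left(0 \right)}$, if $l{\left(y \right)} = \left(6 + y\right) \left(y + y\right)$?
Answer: $0$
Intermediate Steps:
$l{\left(y \right)} = 2 y \left(6 + y\right)$ ($l{\left(y \right)} = \left(6 + y\right) 2 y = 2 y \left(6 + y\right)$)
$5620 l{\left(0 \right)} = 5620 \cdot 2 \cdot 0 \left(6 + 0\right) = 5620 \cdot 2 \cdot 0 \cdot 6 = 5620 \cdot 0 = 0$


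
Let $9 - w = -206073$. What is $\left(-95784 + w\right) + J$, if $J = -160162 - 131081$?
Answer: $-180945$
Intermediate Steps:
$w = 206082$ ($w = 9 - -206073 = 9 + 206073 = 206082$)
$J = -291243$
$\left(-95784 + w\right) + J = \left(-95784 + 206082\right) - 291243 = 110298 - 291243 = -180945$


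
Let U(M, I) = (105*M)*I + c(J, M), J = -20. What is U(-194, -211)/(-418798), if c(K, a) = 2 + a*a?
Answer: -2167854/209399 ≈ -10.353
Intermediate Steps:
c(K, a) = 2 + a**2
U(M, I) = 2 + M**2 + 105*I*M (U(M, I) = (105*M)*I + (2 + M**2) = 105*I*M + (2 + M**2) = 2 + M**2 + 105*I*M)
U(-194, -211)/(-418798) = (2 + (-194)**2 + 105*(-211)*(-194))/(-418798) = (2 + 37636 + 4298070)*(-1/418798) = 4335708*(-1/418798) = -2167854/209399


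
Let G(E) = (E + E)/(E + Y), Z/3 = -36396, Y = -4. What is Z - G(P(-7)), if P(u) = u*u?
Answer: -4913558/45 ≈ -1.0919e+5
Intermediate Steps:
P(u) = u²
Z = -109188 (Z = 3*(-36396) = -109188)
G(E) = 2*E/(-4 + E) (G(E) = (E + E)/(E - 4) = (2*E)/(-4 + E) = 2*E/(-4 + E))
Z - G(P(-7)) = -109188 - 2*(-7)²/(-4 + (-7)²) = -109188 - 2*49/(-4 + 49) = -109188 - 2*49/45 = -109188 - 1*98/45 = -109188 - 98/45 = -4913558/45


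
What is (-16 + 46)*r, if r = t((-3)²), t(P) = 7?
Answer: 210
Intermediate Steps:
r = 7
(-16 + 46)*r = (-16 + 46)*7 = 30*7 = 210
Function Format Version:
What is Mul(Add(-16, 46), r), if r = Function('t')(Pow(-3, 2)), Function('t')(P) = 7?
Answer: 210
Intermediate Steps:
r = 7
Mul(Add(-16, 46), r) = Mul(Add(-16, 46), 7) = Mul(30, 7) = 210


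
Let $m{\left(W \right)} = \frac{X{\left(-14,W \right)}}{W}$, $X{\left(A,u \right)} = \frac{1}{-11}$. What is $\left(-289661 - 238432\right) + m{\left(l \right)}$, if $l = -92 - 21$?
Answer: $- \frac{656419598}{1243} \approx -5.2809 \cdot 10^{5}$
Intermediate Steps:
$l = -113$ ($l = -92 - 21 = -113$)
$X{\left(A,u \right)} = - \frac{1}{11}$
$m{\left(W \right)} = - \frac{1}{11 W}$
$\left(-289661 - 238432\right) + m{\left(l \right)} = \left(-289661 - 238432\right) - \frac{1}{11 \left(-113\right)} = -528093 - - \frac{1}{1243} = -528093 + \frac{1}{1243} = - \frac{656419598}{1243}$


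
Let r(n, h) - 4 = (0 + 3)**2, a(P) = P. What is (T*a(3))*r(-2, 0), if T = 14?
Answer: 546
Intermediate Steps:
r(n, h) = 13 (r(n, h) = 4 + (0 + 3)**2 = 4 + 3**2 = 4 + 9 = 13)
(T*a(3))*r(-2, 0) = (14*3)*13 = 42*13 = 546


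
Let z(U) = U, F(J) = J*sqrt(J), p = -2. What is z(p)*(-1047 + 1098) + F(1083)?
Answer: -102 + 20577*sqrt(3) ≈ 35538.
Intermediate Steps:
F(J) = J**(3/2)
z(p)*(-1047 + 1098) + F(1083) = -2*(-1047 + 1098) + 1083**(3/2) = -2*51 + 20577*sqrt(3) = -102 + 20577*sqrt(3)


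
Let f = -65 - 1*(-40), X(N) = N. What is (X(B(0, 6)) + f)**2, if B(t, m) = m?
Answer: 361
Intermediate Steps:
f = -25 (f = -65 + 40 = -25)
(X(B(0, 6)) + f)**2 = (6 - 25)**2 = (-19)**2 = 361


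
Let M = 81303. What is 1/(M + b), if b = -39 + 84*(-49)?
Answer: 1/77148 ≈ 1.2962e-5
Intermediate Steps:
b = -4155 (b = -39 - 4116 = -4155)
1/(M + b) = 1/(81303 - 4155) = 1/77148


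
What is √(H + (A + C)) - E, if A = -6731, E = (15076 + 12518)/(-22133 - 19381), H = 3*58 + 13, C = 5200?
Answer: 4599/6919 + 8*I*√21 ≈ 0.66469 + 36.661*I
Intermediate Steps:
H = 187 (H = 174 + 13 = 187)
E = -4599/6919 (E = 27594/(-41514) = 27594*(-1/41514) = -4599/6919 ≈ -0.66469)
√(H + (A + C)) - E = √(187 + (-6731 + 5200)) - 1*(-4599/6919) = √(187 - 1531) + 4599/6919 = √(-1344) + 4599/6919 = 8*I*√21 + 4599/6919 = 4599/6919 + 8*I*√21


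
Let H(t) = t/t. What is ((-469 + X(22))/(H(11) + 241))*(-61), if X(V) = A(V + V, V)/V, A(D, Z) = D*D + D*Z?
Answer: 20557/242 ≈ 84.946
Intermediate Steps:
A(D, Z) = D² + D*Z
X(V) = 6*V (X(V) = ((V + V)*((V + V) + V))/V = ((2*V)*(2*V + V))/V = ((2*V)*(3*V))/V = (6*V²)/V = 6*V)
H(t) = 1
((-469 + X(22))/(H(11) + 241))*(-61) = ((-469 + 6*22)/(1 + 241))*(-61) = ((-469 + 132)/242)*(-61) = -337*1/242*(-61) = -337/242*(-61) = 20557/242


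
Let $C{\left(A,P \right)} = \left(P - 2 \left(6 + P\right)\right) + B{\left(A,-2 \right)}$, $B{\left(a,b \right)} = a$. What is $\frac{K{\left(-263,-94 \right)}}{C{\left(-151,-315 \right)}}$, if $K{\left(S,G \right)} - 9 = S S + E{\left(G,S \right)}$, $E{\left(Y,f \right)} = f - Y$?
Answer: $\frac{69009}{152} \approx 454.01$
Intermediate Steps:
$K{\left(S,G \right)} = 9 + S + S^{2} - G$ ($K{\left(S,G \right)} = 9 - \left(G - S - S S\right) = 9 - \left(G - S - S^{2}\right) = 9 + \left(S + S^{2} - G\right) = 9 + S + S^{2} - G$)
$C{\left(A,P \right)} = -12 + A - P$ ($C{\left(A,P \right)} = \left(P - 2 \left(6 + P\right)\right) + A = \left(P - \left(12 + 2 P\right)\right) + A = \left(-12 - P\right) + A = -12 + A - P$)
$\frac{K{\left(-263,-94 \right)}}{C{\left(-151,-315 \right)}} = \frac{9 - 263 + \left(-263\right)^{2} - -94}{-12 - 151 - -315} = \frac{9 - 263 + 69169 + 94}{-12 - 151 + 315} = \frac{69009}{152}$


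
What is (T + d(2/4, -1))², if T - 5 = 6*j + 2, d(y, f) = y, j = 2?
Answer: 1521/4 ≈ 380.25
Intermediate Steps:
T = 19 (T = 5 + (6*2 + 2) = 5 + (12 + 2) = 5 + 14 = 19)
(T + d(2/4, -1))² = (19 + 2/4)² = (19 + 2*(¼))² = (19 + ½)² = (39/2)² = 1521/4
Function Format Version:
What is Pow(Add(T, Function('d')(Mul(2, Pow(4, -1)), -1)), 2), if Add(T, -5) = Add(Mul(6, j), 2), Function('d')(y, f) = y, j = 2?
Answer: Rational(1521, 4) ≈ 380.25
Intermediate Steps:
T = 19 (T = Add(5, Add(Mul(6, 2), 2)) = Add(5, Add(12, 2)) = Add(5, 14) = 19)
Pow(Add(T, Function('d')(Mul(2, Pow(4, -1)), -1)), 2) = Pow(Add(19, Mul(2, Pow(4, -1))), 2) = Pow(Add(19, Mul(2, Rational(1, 4))), 2) = Pow(Add(19, Rational(1, 2)), 2) = Pow(Rational(39, 2), 2) = Rational(1521, 4)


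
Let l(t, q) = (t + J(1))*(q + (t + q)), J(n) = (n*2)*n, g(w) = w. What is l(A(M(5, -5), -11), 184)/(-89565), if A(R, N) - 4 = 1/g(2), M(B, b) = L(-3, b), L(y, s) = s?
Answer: -1937/71652 ≈ -0.027033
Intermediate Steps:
M(B, b) = b
J(n) = 2*n² (J(n) = (2*n)*n = 2*n²)
A(R, N) = 9/2 (A(R, N) = 4 + 1/2 = 4 + ½ = 9/2)
l(t, q) = (2 + t)*(t + 2*q) (l(t, q) = (t + 2*1²)*(q + (t + q)) = (t + 2*1)*(q + (q + t)) = (t + 2)*(t + 2*q) = (2 + t)*(t + 2*q))
l(A(M(5, -5), -11), 184)/(-89565) = ((9/2)² + 2*(9/2) + 4*184 + 2*184*(9/2))/(-89565) = (81/4 + 9 + 736 + 1656)*(-1/89565) = (9685/4)*(-1/89565) = -1937/71652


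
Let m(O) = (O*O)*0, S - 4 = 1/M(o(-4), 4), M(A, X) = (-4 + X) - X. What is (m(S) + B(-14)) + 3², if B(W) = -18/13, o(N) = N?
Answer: 99/13 ≈ 7.6154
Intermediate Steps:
M(A, X) = -4
S = 15/4 (S = 4 + 1/(-4) = 4 - ¼ = 15/4 ≈ 3.7500)
B(W) = -18/13 (B(W) = -18*1/13 = -18/13)
m(O) = 0 (m(O) = O²*0 = 0)
(m(S) + B(-14)) + 3² = (0 - 18/13) + 3² = -18/13 + 9 = 99/13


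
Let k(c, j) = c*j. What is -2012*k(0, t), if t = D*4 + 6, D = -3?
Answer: 0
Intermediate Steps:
t = -6 (t = -3*4 + 6 = -12 + 6 = -6)
-2012*k(0, t) = -0*(-6) = -2012*0 = 0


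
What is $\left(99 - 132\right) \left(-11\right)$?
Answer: $363$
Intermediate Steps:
$\left(99 - 132\right) \left(-11\right) = \left(-33\right) \left(-11\right) = 363$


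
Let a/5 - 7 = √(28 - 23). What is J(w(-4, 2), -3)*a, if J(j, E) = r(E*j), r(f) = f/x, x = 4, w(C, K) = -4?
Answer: 105 + 15*√5 ≈ 138.54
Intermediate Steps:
a = 35 + 5*√5 (a = 35 + 5*√(28 - 23) = 35 + 5*√5 ≈ 46.180)
r(f) = f/4
J(j, E) = E*j/4 (J(j, E) = (E*j)/4 = E*j/4)
J(w(-4, 2), -3)*a = ((¼)*(-3)*(-4))*(35 + 5*√5) = 3*(35 + 5*√5) = 105 + 15*√5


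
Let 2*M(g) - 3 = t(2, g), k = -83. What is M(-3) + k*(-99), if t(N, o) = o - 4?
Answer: 8215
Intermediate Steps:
t(N, o) = -4 + o
M(g) = -1/2 + g/2 (M(g) = 3/2 + (-4 + g)/2 = 3/2 + (-2 + g/2) = -1/2 + g/2)
M(-3) + k*(-99) = (-1/2 + (1/2)*(-3)) - 83*(-99) = (-1/2 - 3/2) + 8217 = -2 + 8217 = 8215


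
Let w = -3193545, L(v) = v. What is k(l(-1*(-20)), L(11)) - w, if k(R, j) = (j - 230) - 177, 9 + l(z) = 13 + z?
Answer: 3193149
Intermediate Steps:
l(z) = 4 + z (l(z) = -9 + (13 + z) = 4 + z)
k(R, j) = -407 + j (k(R, j) = (-230 + j) - 177 = -407 + j)
k(l(-1*(-20)), L(11)) - w = (-407 + 11) - 1*(-3193545) = -396 + 3193545 = 3193149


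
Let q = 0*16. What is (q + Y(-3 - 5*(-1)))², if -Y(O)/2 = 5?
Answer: 100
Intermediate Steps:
q = 0
Y(O) = -10 (Y(O) = -2*5 = -10)
(q + Y(-3 - 5*(-1)))² = (0 - 10)² = (-10)² = 100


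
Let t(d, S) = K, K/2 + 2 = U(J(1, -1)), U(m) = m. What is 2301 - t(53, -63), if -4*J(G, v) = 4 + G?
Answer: 4615/2 ≈ 2307.5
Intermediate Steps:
J(G, v) = -1 - G/4 (J(G, v) = -(4 + G)/4 = -1 - G/4)
K = -13/2 (K = -4 + 2*(-1 - ¼*1) = -4 + 2*(-1 - ¼) = -4 + 2*(-5/4) = -4 - 5/2 = -13/2 ≈ -6.5000)
t(d, S) = -13/2
2301 - t(53, -63) = 2301 - 1*(-13/2) = 2301 + 13/2 = 4615/2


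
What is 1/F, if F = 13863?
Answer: 1/13863 ≈ 7.2134e-5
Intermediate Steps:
1/F = 1/13863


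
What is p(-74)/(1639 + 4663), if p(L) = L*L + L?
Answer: 2701/3151 ≈ 0.85719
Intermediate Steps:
p(L) = L + L² (p(L) = L² + L = L + L²)
p(-74)/(1639 + 4663) = (-74*(1 - 74))/(1639 + 4663) = -74*(-73)/6302 = 5402*(1/6302) = 2701/3151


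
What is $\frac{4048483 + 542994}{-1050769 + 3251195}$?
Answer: $\frac{4591477}{2200426} \approx 2.0866$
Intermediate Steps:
$\frac{4048483 + 542994}{-1050769 + 3251195} = \frac{4591477}{2200426}$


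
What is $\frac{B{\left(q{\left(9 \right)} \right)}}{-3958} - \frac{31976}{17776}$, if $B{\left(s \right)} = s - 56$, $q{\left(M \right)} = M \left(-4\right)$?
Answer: $- \frac{7807851}{4397338} \approx -1.7756$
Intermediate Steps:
$q{\left(M \right)} = - 4 M$
$B{\left(s \right)} = -56 + s$
$\frac{B{\left(q{\left(9 \right)} \right)}}{-3958} - \frac{31976}{17776} = \frac{-56 - 36}{-3958} - \frac{31976}{17776} = \left(-56 - 36\right) \left(- \frac{1}{3958}\right) - \frac{3997}{2222} = \left(-92\right) \left(- \frac{1}{3958}\right) - \frac{3997}{2222} = \frac{46}{1979} - \frac{3997}{2222} = - \frac{7807851}{4397338}$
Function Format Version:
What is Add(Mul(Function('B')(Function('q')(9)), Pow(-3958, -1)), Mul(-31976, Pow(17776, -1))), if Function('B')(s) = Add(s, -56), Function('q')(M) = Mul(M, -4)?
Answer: Rational(-7807851, 4397338) ≈ -1.7756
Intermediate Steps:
Function('q')(M) = Mul(-4, M)
Function('B')(s) = Add(-56, s)
Add(Mul(Function('B')(Function('q')(9)), Pow(-3958, -1)), Mul(-31976, Pow(17776, -1))) = Add(Mul(Add(-56, Mul(-4, 9)), Pow(-3958, -1)), Mul(-31976, Pow(17776, -1))) = Add(Mul(Add(-56, -36), Rational(-1, 3958)), Mul(-31976, Rational(1, 17776))) = Add(Mul(-92, Rational(-1, 3958)), Rational(-3997, 2222)) = Add(Rational(46, 1979), Rational(-3997, 2222)) = Rational(-7807851, 4397338)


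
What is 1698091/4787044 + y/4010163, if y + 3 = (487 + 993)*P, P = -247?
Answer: 5059655533061/19196826728172 ≈ 0.26357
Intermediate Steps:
y = -365563 (y = -3 + (487 + 993)*(-247) = -3 + 1480*(-247) = -3 - 365560 = -365563)
1698091/4787044 + y/4010163 = 1698091/4787044 - 365563/4010163 = 5059655533061/19196826728172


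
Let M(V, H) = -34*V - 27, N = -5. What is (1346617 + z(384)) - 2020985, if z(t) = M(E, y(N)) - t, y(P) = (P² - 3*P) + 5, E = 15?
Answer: -675289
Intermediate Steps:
y(P) = 5 + P² - 3*P
M(V, H) = -27 - 34*V
z(t) = -537 - t (z(t) = (-27 - 34*15) - t = (-27 - 510) - t = -537 - t)
(1346617 + z(384)) - 2020985 = (1346617 + (-537 - 1*384)) - 2020985 = (1346617 + (-537 - 384)) - 2020985 = (1346617 - 921) - 2020985 = 1345696 - 2020985 = -675289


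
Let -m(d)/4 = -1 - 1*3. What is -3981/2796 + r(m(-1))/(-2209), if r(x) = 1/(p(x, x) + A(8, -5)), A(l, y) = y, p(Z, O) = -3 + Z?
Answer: -5862919/4117576 ≈ -1.4239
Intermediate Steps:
m(d) = 16 (m(d) = -4*(-1 - 1*3) = -4*(-1 - 3) = -4*(-4) = 16)
r(x) = 1/(-8 + x) (r(x) = 1/((-3 + x) - 5) = 1/(-8 + x))
-3981/2796 + r(m(-1))/(-2209) = -3981/2796 + 1/((-8 + 16)*(-2209)) = -3981*1/2796 - 1/2209/8 = -1327/932 + (1/8)*(-1/2209) = -1327/932 - 1/17672 = -5862919/4117576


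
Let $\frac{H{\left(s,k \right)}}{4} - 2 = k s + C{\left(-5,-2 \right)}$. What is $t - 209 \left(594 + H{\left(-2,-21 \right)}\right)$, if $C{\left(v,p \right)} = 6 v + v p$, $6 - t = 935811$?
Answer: $-1080015$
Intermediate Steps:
$t = -935805$ ($t = 6 - 935811 = -935805$)
$C{\left(v,p \right)} = 6 v + p v$
$H{\left(s,k \right)} = -72 + 4 k s$ ($H{\left(s,k \right)} = 8 + 4 \left(k s - 5 \left(6 - 2\right)\right) = 8 + 4 \left(k s - 20\right) = 8 + 4 \left(-20 + k s\right) = 8 + \left(-80 + 4 k s\right) = -72 + 4 k s$)
$t - 209 \left(594 + H{\left(-2,-21 \right)}\right) = -935805 - 209 \left(594 - \left(72 + 84 \left(-2\right)\right)\right) = -935805 - 209 \left(594 + \left(-72 + 168\right)\right) = -935805 - 209 \left(594 + 96\right) = -935805 - 209 \cdot 690 = -935805 - 144210 = -1080015$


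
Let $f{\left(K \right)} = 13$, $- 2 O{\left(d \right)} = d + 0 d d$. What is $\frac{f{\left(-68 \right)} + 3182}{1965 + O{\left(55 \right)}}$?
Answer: $\frac{1278}{775} \approx 1.649$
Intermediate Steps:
$O{\left(d \right)} = - \frac{d}{2}$ ($O{\left(d \right)} = - \frac{d + 0 d d}{2} = - \frac{d + 0 d}{2} = - \frac{d + 0}{2} = - \frac{d}{2}$)
$\frac{f{\left(-68 \right)} + 3182}{1965 + O{\left(55 \right)}} = \frac{13 + 3182}{1965 - \frac{55}{2}} = \frac{3195}{1965 - \frac{55}{2}} = \frac{3195}{\frac{3875}{2}} = 3195 \cdot \frac{2}{3875} = \frac{1278}{775}$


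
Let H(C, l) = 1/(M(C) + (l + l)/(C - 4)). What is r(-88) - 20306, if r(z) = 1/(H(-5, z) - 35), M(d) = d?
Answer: -92920387/4576 ≈ -20306.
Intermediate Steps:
H(C, l) = 1/(C + 2*l/(-4 + C)) (H(C, l) = 1/(C + (l + l)/(C - 4)) = 1/(C + (2*l)/(-4 + C)) = 1/(C + 2*l/(-4 + C)))
r(z) = 1/(-35 - 9/(45 + 2*z)) (r(z) = 1/((-4 - 5)/((-5)² - 4*(-5) + 2*z) - 35) = 1/(-9/(25 + 20 + 2*z) - 35) = 1/(-9/(45 + 2*z) - 35) = 1/(-35 - 9/(45 + 2*z)))
r(-88) - 20306 = (-45 - 2*(-88))/(2*(792 + 35*(-88))) - 20306 = (-45 + 176)/(2*(792 - 3080)) - 20306 = (½)*131/(-2288) - 20306 = (½)*(-1/2288)*131 - 20306 = -131/4576 - 20306 = -92920387/4576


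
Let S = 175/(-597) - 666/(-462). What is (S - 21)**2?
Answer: 832760278249/2113148961 ≈ 394.08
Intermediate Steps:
S = 52792/45969 (S = 175*(-1/597) - 666*(-1/462) = -175/597 + 111/77 = 52792/45969 ≈ 1.1484)
(S - 21)**2 = (52792/45969 - 21)**2 = (-912557/45969)**2 = 832760278249/2113148961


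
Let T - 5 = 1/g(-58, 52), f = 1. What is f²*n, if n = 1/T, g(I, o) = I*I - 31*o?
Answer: 1752/8761 ≈ 0.19998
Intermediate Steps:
g(I, o) = I² - 31*o
T = 8761/1752 (T = 5 + 1/((-58)² - 31*52) = 5 + 1/(3364 - 1612) = 5 + 1/1752 = 8761/1752 ≈ 5.0006)
n = 1752/8761 (n = 1/(8761/1752) = 1752/8761 ≈ 0.19998)
f²*n = 1²*(1752/8761) = 1*(1752/8761) = 1752/8761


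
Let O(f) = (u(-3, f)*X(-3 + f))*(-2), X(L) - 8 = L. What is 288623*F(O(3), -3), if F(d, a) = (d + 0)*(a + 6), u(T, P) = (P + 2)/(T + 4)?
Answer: -69269520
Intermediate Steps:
X(L) = 8 + L
u(T, P) = (2 + P)/(4 + T)
O(f) = -2*(2 + f)*(5 + f) (O(f) = (((2 + f)/(4 - 3))*(8 + (-3 + f)))*(-2) = (((2 + f)/1)*(5 + f))*(-2) = ((1*(2 + f))*(5 + f))*(-2) = ((2 + f)*(5 + f))*(-2) = -2*(2 + f)*(5 + f))
F(d, a) = d*(6 + a)
288623*F(O(3), -3) = 288623*((-2*(2 + 3)*(5 + 3))*(6 - 3)) = 288623*(-2*5*8*3) = 288623*(-80*3) = 288623*(-240) = -69269520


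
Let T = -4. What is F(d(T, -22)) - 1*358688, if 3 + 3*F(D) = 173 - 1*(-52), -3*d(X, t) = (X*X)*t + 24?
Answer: -358614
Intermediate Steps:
d(X, t) = -8 - t*X²/3 (d(X, t) = -((X*X)*t + 24)/3 = -(X²*t + 24)/3 = -(t*X² + 24)/3 = -(24 + t*X²)/3 = -8 - t*X²/3)
F(D) = 74 (F(D) = -1 + (173 - 1*(-52))/3 = -1 + (173 + 52)/3 = -1 + (⅓)*225 = -1 + 75 = 74)
F(d(T, -22)) - 1*358688 = 74 - 1*358688 = 74 - 358688 = -358614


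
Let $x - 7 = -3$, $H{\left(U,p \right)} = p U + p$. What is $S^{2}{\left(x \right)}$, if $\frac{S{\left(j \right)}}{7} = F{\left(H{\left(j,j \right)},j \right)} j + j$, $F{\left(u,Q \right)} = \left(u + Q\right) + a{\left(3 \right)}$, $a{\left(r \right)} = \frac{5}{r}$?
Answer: $\frac{5017600}{9} \approx 5.5751 \cdot 10^{5}$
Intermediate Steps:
$H{\left(U,p \right)} = p + U p$ ($H{\left(U,p \right)} = U p + p = p + U p$)
$F{\left(u,Q \right)} = \frac{5}{3} + Q + u$ ($F{\left(u,Q \right)} = \left(u + Q\right) + \frac{5}{3} = \left(Q + u\right) + 5 \cdot \frac{1}{3} = \left(Q + u\right) + \frac{5}{3} = \frac{5}{3} + Q + u$)
$x = 4$ ($x = 7 - 3 = 4$)
$S{\left(j \right)} = 7 j + 7 j \left(\frac{5}{3} + j + j \left(1 + j\right)\right)$ ($S{\left(j \right)} = 7 \left(\left(\frac{5}{3} + j + j \left(1 + j\right)\right) j + j\right) = 7 \left(j \left(\frac{5}{3} + j + j \left(1 + j\right)\right) + j\right) = 7 \left(j + j \left(\frac{5}{3} + j + j \left(1 + j\right)\right)\right) = 7 j + 7 j \left(\frac{5}{3} + j + j \left(1 + j\right)\right)$)
$S^{2}{\left(x \right)} = \left(\frac{7}{3} \cdot 4 \left(8 + 3 \cdot 4^{2} + 6 \cdot 4\right)\right)^{2} = \left(\frac{7}{3} \cdot 4 \left(8 + 3 \cdot 16 + 24\right)\right)^{2} = \left(\frac{7}{3} \cdot 4 \left(8 + 48 + 24\right)\right)^{2} = \left(\frac{7}{3} \cdot 4 \cdot 80\right)^{2} = \left(\frac{2240}{3}\right)^{2} = \frac{5017600}{9}$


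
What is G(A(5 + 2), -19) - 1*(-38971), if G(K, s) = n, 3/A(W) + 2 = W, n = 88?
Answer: 39059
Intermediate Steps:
A(W) = 3/(-2 + W)
G(K, s) = 88
G(A(5 + 2), -19) - 1*(-38971) = 88 - 1*(-38971) = 88 + 38971 = 39059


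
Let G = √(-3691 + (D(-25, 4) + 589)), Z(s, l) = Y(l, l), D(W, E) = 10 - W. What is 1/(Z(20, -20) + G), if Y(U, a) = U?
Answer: -20/3467 - I*√3067/3467 ≈ -0.0057687 - 0.015974*I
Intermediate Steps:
Z(s, l) = l
G = I*√3067 (G = √(-3691 + ((10 - 1*(-25)) + 589)) = √(-3691 + ((10 + 25) + 589)) = √(-3691 + (35 + 589)) = √(-3691 + 624) = √(-3067) = I*√3067 ≈ 55.38*I)
1/(Z(20, -20) + G) = 1/(-20 + I*√3067)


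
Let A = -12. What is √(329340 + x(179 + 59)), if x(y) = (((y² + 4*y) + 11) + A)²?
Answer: 1037*√3085 ≈ 57598.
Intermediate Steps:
x(y) = (-1 + y² + 4*y)² (x(y) = (((y² + 4*y) + 11) - 12)² = ((11 + y² + 4*y) - 12)² = (-1 + y² + 4*y)²)
√(329340 + x(179 + 59)) = √(329340 + (-1 + (179 + 59)² + 4*(179 + 59))²) = √(329340 + (-1 + 238² + 4*238)²) = √(329340 + (-1 + 56644 + 952)²) = √(329340 + 57595²) = √(329340 + 3317184025) = √3317513365 = 1037*√3085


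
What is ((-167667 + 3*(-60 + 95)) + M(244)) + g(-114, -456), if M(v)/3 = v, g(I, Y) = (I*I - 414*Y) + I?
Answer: 34836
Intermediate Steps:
g(I, Y) = I + I**2 - 414*Y (g(I, Y) = (I**2 - 414*Y) + I = I + I**2 - 414*Y)
M(v) = 3*v
((-167667 + 3*(-60 + 95)) + M(244)) + g(-114, -456) = ((-167667 + 3*(-60 + 95)) + 3*244) + (-114 + (-114)**2 - 414*(-456)) = ((-167667 + 3*35) + 732) + (-114 + 12996 + 188784) = ((-167667 + 105) + 732) + 201666 = (-167562 + 732) + 201666 = -166830 + 201666 = 34836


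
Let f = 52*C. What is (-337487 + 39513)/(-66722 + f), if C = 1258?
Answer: 148987/653 ≈ 228.16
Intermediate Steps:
f = 65416 (f = 52*1258 = 65416)
(-337487 + 39513)/(-66722 + f) = (-337487 + 39513)/(-66722 + 65416) = -297974/(-1306) = -297974*(-1/1306) = 148987/653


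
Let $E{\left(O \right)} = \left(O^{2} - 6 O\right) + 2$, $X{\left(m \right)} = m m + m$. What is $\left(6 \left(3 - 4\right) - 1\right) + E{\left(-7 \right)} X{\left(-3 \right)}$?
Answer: $551$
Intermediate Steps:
$X{\left(m \right)} = m + m^{2}$ ($X{\left(m \right)} = m^{2} + m = m + m^{2}$)
$E{\left(O \right)} = 2 + O^{2} - 6 O$
$\left(6 \left(3 - 4\right) - 1\right) + E{\left(-7 \right)} X{\left(-3 \right)} = \left(6 \left(3 - 4\right) - 1\right) + \left(2 + \left(-7\right)^{2} - -42\right) \left(- 3 \left(1 - 3\right)\right) = \left(6 \left(-1\right) - 1\right) + \left(2 + 49 + 42\right) \left(\left(-3\right) \left(-2\right)\right) = \left(-6 - 1\right) + 93 \cdot 6 = -7 + 558 = 551$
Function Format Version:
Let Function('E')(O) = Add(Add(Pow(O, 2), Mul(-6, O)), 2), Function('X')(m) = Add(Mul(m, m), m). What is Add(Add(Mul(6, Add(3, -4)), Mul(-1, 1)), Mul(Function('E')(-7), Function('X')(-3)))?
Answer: 551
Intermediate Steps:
Function('X')(m) = Add(m, Pow(m, 2)) (Function('X')(m) = Add(Pow(m, 2), m) = Add(m, Pow(m, 2)))
Function('E')(O) = Add(2, Pow(O, 2), Mul(-6, O))
Add(Add(Mul(6, Add(3, -4)), Mul(-1, 1)), Mul(Function('E')(-7), Function('X')(-3))) = Add(Add(Mul(6, Add(3, -4)), Mul(-1, 1)), Mul(Add(2, Pow(-7, 2), Mul(-6, -7)), Mul(-3, Add(1, -3)))) = Add(Add(Mul(6, -1), -1), Mul(Add(2, 49, 42), Mul(-3, -2))) = Add(Add(-6, -1), Mul(93, 6)) = Add(-7, 558) = 551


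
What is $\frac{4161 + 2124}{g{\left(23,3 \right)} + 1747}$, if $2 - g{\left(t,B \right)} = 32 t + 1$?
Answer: $\frac{6285}{1012} \approx 6.2105$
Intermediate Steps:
$g{\left(t,B \right)} = 1 - 32 t$ ($g{\left(t,B \right)} = 2 - \left(32 t + 1\right) = 2 - \left(1 + 32 t\right) = 1 - 32 t$)
$\frac{4161 + 2124}{g{\left(23,3 \right)} + 1747} = \frac{4161 + 2124}{\left(1 - 736\right) + 1747} = \frac{6285}{\left(1 - 736\right) + 1747} = \frac{6285}{-735 + 1747} = \frac{6285}{1012}$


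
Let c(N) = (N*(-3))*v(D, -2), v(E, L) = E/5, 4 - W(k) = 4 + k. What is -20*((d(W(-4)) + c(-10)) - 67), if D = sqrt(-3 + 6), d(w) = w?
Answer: 1260 - 120*sqrt(3) ≈ 1052.2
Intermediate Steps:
W(k) = -k (W(k) = 4 - (4 + k) = 4 + (-4 - k) = -k)
D = sqrt(3) ≈ 1.7320
v(E, L) = E/5 (v(E, L) = E*(1/5) = E/5)
c(N) = -3*N*sqrt(3)/5 (c(N) = (N*(-3))*(sqrt(3)/5) = (-3*N)*(sqrt(3)/5) = -3*N*sqrt(3)/5)
-20*((d(W(-4)) + c(-10)) - 67) = -20*((-1*(-4) - 3/5*(-10)*sqrt(3)) - 67) = -20*((4 + 6*sqrt(3)) - 67) = -20*(-63 + 6*sqrt(3)) = 1260 - 120*sqrt(3)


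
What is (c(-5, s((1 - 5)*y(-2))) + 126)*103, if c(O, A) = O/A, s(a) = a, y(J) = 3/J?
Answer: 77353/6 ≈ 12892.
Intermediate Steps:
(c(-5, s((1 - 5)*y(-2))) + 126)*103 = (-5*(-2/(3*(1 - 5))) + 126)*103 = (-5/((-12*(-1)/2)) + 126)*103 = (-5/((-4*(-3/2))) + 126)*103 = (-5/6 + 126)*103 = (-5*⅙ + 126)*103 = (-⅚ + 126)*103 = (751/6)*103 = 77353/6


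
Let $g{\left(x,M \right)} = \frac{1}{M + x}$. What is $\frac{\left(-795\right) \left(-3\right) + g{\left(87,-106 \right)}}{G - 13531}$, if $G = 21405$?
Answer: $\frac{22657}{74803} \approx 0.30289$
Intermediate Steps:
$\frac{\left(-795\right) \left(-3\right) + g{\left(87,-106 \right)}}{G - 13531} = \frac{\left(-795\right) \left(-3\right) + \frac{1}{-106 + 87}}{21405 - 13531} = \frac{2385 + \frac{1}{-19}}{7874} = \left(2385 - \frac{1}{19}\right) \frac{1}{7874} = \frac{45314}{19} \cdot \frac{1}{7874} = \frac{22657}{74803}$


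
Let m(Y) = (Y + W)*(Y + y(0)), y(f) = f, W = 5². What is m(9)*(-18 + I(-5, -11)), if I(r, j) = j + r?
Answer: -10404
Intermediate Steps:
W = 25
m(Y) = Y*(25 + Y) (m(Y) = (Y + 25)*(Y + 0) = (25 + Y)*Y = Y*(25 + Y))
m(9)*(-18 + I(-5, -11)) = (9*(25 + 9))*(-18 + (-11 - 5)) = (9*34)*(-18 - 16) = 306*(-34) = -10404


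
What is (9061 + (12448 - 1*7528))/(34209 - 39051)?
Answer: -13981/4842 ≈ -2.8874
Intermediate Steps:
(9061 + (12448 - 1*7528))/(34209 - 39051) = (9061 + (12448 - 7528))/(-4842) = (9061 + 4920)*(-1/4842) = 13981*(-1/4842) = -13981/4842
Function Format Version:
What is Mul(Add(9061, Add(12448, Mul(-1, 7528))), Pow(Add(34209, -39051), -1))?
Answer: Rational(-13981, 4842) ≈ -2.8874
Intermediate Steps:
Mul(Add(9061, Add(12448, Mul(-1, 7528))), Pow(Add(34209, -39051), -1)) = Mul(Add(9061, Add(12448, -7528)), Pow(-4842, -1)) = Mul(Add(9061, 4920), Rational(-1, 4842)) = Mul(13981, Rational(-1, 4842)) = Rational(-13981, 4842)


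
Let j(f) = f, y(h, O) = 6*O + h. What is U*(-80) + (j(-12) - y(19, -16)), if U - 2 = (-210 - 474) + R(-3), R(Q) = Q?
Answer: 54865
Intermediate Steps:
y(h, O) = h + 6*O
U = -685 (U = 2 + ((-210 - 474) - 3) = 2 + (-684 - 3) = 2 - 687 = -685)
U*(-80) + (j(-12) - y(19, -16)) = -685*(-80) + (-12 - (19 + 6*(-16))) = 54800 + (-12 - (19 - 96)) = 54800 + (-12 - 1*(-77)) = 54800 + (-12 + 77) = 54800 + 65 = 54865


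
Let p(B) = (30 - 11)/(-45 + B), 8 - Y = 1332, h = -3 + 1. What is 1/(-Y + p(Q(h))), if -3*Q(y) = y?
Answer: 7/9265 ≈ 0.00075553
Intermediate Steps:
h = -2
Q(y) = -y/3
Y = -1324 (Y = 8 - 1*1332 = 8 - 1332 = -1324)
p(B) = 19/(-45 + B)
1/(-Y + p(Q(h))) = 1/(-1*(-1324) + 19/(-45 - 1/3*(-2))) = 1/(1324 + 19/(-45 + 2/3)) = 1/(1324 + 19/(-133/3)) = 1/(1324 + 19*(-3/133)) = 1/(1324 - 3/7) = 1/(9265/7) = 7/9265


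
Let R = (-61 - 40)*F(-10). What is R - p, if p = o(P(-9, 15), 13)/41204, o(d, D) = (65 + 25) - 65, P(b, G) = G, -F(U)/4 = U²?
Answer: 1664641575/41204 ≈ 40400.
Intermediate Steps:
F(U) = -4*U²
o(d, D) = 25 (o(d, D) = 90 - 65 = 25)
R = 40400 (R = (-61 - 40)*(-4*(-10)²) = -(-404)*100 = -101*(-400) = 40400)
p = 25/41204 ≈ 0.00060674
R - p = 40400 - 1*25/41204 = 40400 - 25/41204 = 1664641575/41204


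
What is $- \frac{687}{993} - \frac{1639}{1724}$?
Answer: $- \frac{937305}{570644} \approx -1.6425$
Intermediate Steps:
$- \frac{687}{993} - \frac{1639}{1724} = \left(-687\right) \frac{1}{993} - \frac{1639}{1724} = - \frac{229}{331} - \frac{1639}{1724} = - \frac{937305}{570644}$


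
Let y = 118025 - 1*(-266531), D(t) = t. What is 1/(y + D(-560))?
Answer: 1/383996 ≈ 2.6042e-6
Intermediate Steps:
y = 384556 (y = 118025 + 266531 = 384556)
1/(y + D(-560)) = 1/(384556 - 560) = 1/383996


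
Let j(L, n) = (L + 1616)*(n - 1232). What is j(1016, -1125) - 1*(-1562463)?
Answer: -4641161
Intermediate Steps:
j(L, n) = (-1232 + n)*(1616 + L) (j(L, n) = (1616 + L)*(-1232 + n) = (-1232 + n)*(1616 + L))
j(1016, -1125) - 1*(-1562463) = (-1990912 - 1232*1016 + 1616*(-1125) + 1016*(-1125)) - 1*(-1562463) = (-1990912 - 1251712 - 1818000 - 1143000) + 1562463 = -6203624 + 1562463 = -4641161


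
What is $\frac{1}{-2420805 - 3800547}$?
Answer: $- \frac{1}{6221352} \approx -1.6074 \cdot 10^{-7}$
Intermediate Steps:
$\frac{1}{-2420805 - 3800547} = \frac{1}{-6221352} = - \frac{1}{6221352}$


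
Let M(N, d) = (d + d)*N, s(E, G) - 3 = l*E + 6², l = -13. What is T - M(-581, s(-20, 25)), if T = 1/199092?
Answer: 69172126297/199092 ≈ 3.4744e+5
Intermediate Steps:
s(E, G) = 39 - 13*E (s(E, G) = 3 + (-13*E + 6²) = 3 + (-13*E + 36) = 3 + (36 - 13*E) = 39 - 13*E)
M(N, d) = 2*N*d (M(N, d) = (2*d)*N = 2*N*d)
T = 1/199092 ≈ 5.0228e-6
T - M(-581, s(-20, 25)) = 1/199092 - 2*(-581)*(39 - 13*(-20)) = 1/199092 - 2*(-581)*(39 + 260) = 1/199092 - 2*(-581)*299 = 1/199092 - 1*(-347438) = 1/199092 + 347438 = 69172126297/199092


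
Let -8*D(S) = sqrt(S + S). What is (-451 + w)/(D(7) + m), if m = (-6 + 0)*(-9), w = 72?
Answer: -654912/93305 - 1516*sqrt(14)/93305 ≈ -7.0798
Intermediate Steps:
D(S) = -sqrt(2)*sqrt(S)/8 (D(S) = -sqrt(S + S)/8 = -sqrt(2)*sqrt(S)/8)
m = 54 (m = -6*(-9) = 54)
(-451 + w)/(D(7) + m) = (-451 + 72)/(-sqrt(2)*sqrt(7)/8 + 54) = -379/(-sqrt(14)/8 + 54) = -379/(54 - sqrt(14)/8)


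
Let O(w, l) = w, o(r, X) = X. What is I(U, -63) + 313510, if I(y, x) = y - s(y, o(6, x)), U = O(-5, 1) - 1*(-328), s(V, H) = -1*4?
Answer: 313837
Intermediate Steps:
s(V, H) = -4
U = 323 (U = -5 - 1*(-328) = -5 + 328 = 323)
I(y, x) = 4 + y (I(y, x) = y - 1*(-4) = y + 4 = 4 + y)
I(U, -63) + 313510 = (4 + 323) + 313510 = 327 + 313510 = 313837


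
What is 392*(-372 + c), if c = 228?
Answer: -56448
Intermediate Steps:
392*(-372 + c) = 392*(-372 + 228) = 392*(-144) = -56448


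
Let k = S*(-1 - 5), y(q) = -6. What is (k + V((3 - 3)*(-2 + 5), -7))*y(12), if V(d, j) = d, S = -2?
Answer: -72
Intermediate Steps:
k = 12 (k = -2*(-1 - 5) = -2*(-6) = 12)
(k + V((3 - 3)*(-2 + 5), -7))*y(12) = (12 + (3 - 3)*(-2 + 5))*(-6) = (12 + 0*3)*(-6) = (12 + 0)*(-6) = 12*(-6) = -72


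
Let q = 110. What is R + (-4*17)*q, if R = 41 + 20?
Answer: -7419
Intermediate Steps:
R = 61
R + (-4*17)*q = 61 - 4*17*110 = 61 - 68*110 = 61 - 7480 = -7419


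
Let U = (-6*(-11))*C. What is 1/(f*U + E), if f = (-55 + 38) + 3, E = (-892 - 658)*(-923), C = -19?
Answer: 1/1448206 ≈ 6.9051e-7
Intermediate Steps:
E = 1430650 (E = -1550*(-923) = 1430650)
U = -1254 (U = -6*(-11)*(-19) = 66*(-19) = -1254)
f = -14 (f = -17 + 3 = -14)
1/(f*U + E) = 1/(-14*(-1254) + 1430650) = 1/(17556 + 1430650) = 1/1448206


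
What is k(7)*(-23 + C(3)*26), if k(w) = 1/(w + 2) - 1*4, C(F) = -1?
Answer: 1715/9 ≈ 190.56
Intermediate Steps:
k(w) = -4 + 1/(2 + w) (k(w) = 1/(2 + w) - 4 = -4 + 1/(2 + w))
k(7)*(-23 + C(3)*26) = ((-7 - 4*7)/(2 + 7))*(-23 - 1*26) = ((-7 - 28)/9)*(-23 - 26) = ((⅑)*(-35))*(-49) = -35/9*(-49) = 1715/9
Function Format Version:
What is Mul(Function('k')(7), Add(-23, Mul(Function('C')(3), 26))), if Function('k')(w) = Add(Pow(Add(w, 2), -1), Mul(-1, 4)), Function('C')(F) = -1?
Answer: Rational(1715, 9) ≈ 190.56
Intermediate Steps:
Function('k')(w) = Add(-4, Pow(Add(2, w), -1)) (Function('k')(w) = Add(Pow(Add(2, w), -1), -4) = Add(-4, Pow(Add(2, w), -1)))
Mul(Function('k')(7), Add(-23, Mul(Function('C')(3), 26))) = Mul(Mul(Pow(Add(2, 7), -1), Add(-7, Mul(-4, 7))), Add(-23, Mul(-1, 26))) = Mul(Mul(Pow(9, -1), Add(-7, -28)), Add(-23, -26)) = Mul(Mul(Rational(1, 9), -35), -49) = Mul(Rational(-35, 9), -49) = Rational(1715, 9)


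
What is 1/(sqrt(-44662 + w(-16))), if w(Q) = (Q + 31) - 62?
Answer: -I*sqrt(44709)/44709 ≈ -0.0047294*I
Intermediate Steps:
w(Q) = -31 + Q (w(Q) = (31 + Q) - 62 = -31 + Q)
1/(sqrt(-44662 + w(-16))) = 1/(sqrt(-44662 + (-31 - 16))) = 1/(sqrt(-44662 - 47)) = 1/(sqrt(-44709)) = 1/(I*sqrt(44709)) = -I*sqrt(44709)/44709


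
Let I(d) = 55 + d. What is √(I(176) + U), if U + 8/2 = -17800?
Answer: I*√17573 ≈ 132.56*I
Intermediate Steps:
U = -17804 (U = -4 - 17800 = -17804)
√(I(176) + U) = √((55 + 176) - 17804) = √(231 - 17804) = √(-17573) = I*√17573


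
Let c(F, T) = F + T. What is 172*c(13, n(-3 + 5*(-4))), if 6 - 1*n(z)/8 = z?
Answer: 42140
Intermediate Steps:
n(z) = 48 - 8*z
172*c(13, n(-3 + 5*(-4))) = 172*(13 + (48 - 8*(-3 + 5*(-4)))) = 172*(13 + (48 - 8*(-3 - 20))) = 172*(13 + (48 - 8*(-23))) = 172*(13 + (48 + 184)) = 172*(13 + 232) = 172*245 = 42140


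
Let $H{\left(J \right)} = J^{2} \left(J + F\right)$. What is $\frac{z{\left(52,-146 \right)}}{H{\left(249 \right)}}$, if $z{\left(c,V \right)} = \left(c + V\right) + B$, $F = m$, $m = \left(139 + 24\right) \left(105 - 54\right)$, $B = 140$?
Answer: $\frac{23}{265426281} \approx 8.6653 \cdot 10^{-8}$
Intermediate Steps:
$m = 8313$ ($m = 163 \cdot 51 = 8313$)
$F = 8313$
$H{\left(J \right)} = J^{2} \left(8313 + J\right)$ ($H{\left(J \right)} = J^{2} \left(J + 8313\right) = J^{2} \left(8313 + J\right)$)
$z{\left(c,V \right)} = 140 + V + c$ ($z{\left(c,V \right)} = \left(c + V\right) + 140 = \left(V + c\right) + 140 = 140 + V + c$)
$\frac{z{\left(52,-146 \right)}}{H{\left(249 \right)}} = \frac{140 - 146 + 52}{249^{2} \left(8313 + 249\right)} = \frac{46}{62001 \cdot 8562} = \frac{46}{530852562} = 46 \cdot \frac{1}{530852562} = \frac{23}{265426281}$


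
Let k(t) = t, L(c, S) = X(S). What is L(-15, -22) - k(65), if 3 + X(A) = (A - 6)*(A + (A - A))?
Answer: 548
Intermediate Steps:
X(A) = -3 + A*(-6 + A) (X(A) = -3 + (A - 6)*(A + (A - A)) = -3 + (-6 + A)*(A + 0) = -3 + (-6 + A)*A = -3 + A*(-6 + A))
L(c, S) = -3 + S² - 6*S
L(-15, -22) - k(65) = (-3 + (-22)² - 6*(-22)) - 1*65 = (-3 + 484 + 132) - 65 = 613 - 65 = 548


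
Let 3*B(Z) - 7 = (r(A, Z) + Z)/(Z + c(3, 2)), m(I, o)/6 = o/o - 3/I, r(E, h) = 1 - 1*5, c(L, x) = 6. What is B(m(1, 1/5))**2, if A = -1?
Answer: 841/81 ≈ 10.383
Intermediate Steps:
r(E, h) = -4 (r(E, h) = 1 - 5 = -4)
m(I, o) = 6 - 18/I (m(I, o) = 6*(o/o - 3/I) = 6*(1 - 3/I) = 6 - 18/I)
B(Z) = 7/3 + (-4 + Z)/(3*(6 + Z)) (B(Z) = 7/3 + ((-4 + Z)/(Z + 6))/3 = 7/3 + ((-4 + Z)/(6 + Z))/3 = 7/3 + (-4 + Z)/(3*(6 + Z)))
B(m(1, 1/5))**2 = (2*(19 + 4*(6 - 18/1))/(3*(6 + (6 - 18/1))))**2 = (2*(19 + 4*(6 - 18*1))/(3*(6 + (6 - 18*1))))**2 = (2*(19 + 4*(6 - 18))/(3*(6 + (6 - 18))))**2 = (2*(19 + 4*(-12))/(3*(6 - 12)))**2 = ((2/3)*(19 - 48)/(-6))**2 = ((2/3)*(-1/6)*(-29))**2 = (29/9)**2 = 841/81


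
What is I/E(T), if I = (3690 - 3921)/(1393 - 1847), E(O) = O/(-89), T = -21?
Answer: 979/454 ≈ 2.1564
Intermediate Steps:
E(O) = -O/89 (E(O) = O*(-1/89) = -O/89)
I = 231/454 (I = -231/(-454) = -231*(-1/454) = 231/454 ≈ 0.50881)
I/E(T) = 231/(454*((-1/89*(-21)))) = 231/(454*(21/89)) = (231/454)*(89/21) = 979/454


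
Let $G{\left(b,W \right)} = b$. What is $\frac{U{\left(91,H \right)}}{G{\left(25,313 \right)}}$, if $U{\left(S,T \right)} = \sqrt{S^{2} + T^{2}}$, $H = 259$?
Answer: $\frac{7 \sqrt{1538}}{25} \approx 10.981$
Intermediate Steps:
$\frac{U{\left(91,H \right)}}{G{\left(25,313 \right)}} = \frac{\sqrt{91^{2} + 259^{2}}}{25} = \sqrt{8281 + 67081} \cdot \frac{1}{25} = \sqrt{75362} \cdot \frac{1}{25} = 7 \sqrt{1538} \cdot \frac{1}{25} = \frac{7 \sqrt{1538}}{25}$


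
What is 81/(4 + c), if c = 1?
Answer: 81/5 ≈ 16.200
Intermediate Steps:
81/(4 + c) = 81/(4 + 1) = 81/5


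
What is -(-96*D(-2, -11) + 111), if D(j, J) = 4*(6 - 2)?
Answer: 1425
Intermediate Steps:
D(j, J) = 16 (D(j, J) = 4*4 = 16)
-(-96*D(-2, -11) + 111) = -(-96*16 + 111) = -(-1536 + 111) = -1*(-1425) = 1425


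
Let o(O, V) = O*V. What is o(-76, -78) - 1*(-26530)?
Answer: 32458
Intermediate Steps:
o(-76, -78) - 1*(-26530) = -76*(-78) - 1*(-26530) = 5928 + 26530 = 32458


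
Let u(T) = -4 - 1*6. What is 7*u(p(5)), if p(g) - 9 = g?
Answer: -70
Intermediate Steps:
p(g) = 9 + g
u(T) = -10 (u(T) = -4 - 6 = -10)
7*u(p(5)) = 7*(-10) = -70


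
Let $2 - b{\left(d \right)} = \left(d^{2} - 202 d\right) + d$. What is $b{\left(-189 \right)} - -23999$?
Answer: $-49709$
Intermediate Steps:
$b{\left(d \right)} = 2 - d^{2} + 201 d$ ($b{\left(d \right)} = 2 - \left(\left(d^{2} - 202 d\right) + d\right) = 2 - \left(d^{2} - 201 d\right) = 2 - d^{2} + 201 d$)
$b{\left(-189 \right)} - -23999 = \left(2 - \left(-189\right)^{2} + 201 \left(-189\right)\right) - -23999 = \left(2 - 35721 - 37989\right) + 23999 = -73708 + 23999 = -49709$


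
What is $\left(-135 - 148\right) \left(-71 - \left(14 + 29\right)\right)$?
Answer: $32262$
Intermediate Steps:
$\left(-135 - 148\right) \left(-71 - \left(14 + 29\right)\right) = - 283 \left(-71 - 43\right) = \left(-283\right) \left(-114\right) = 32262$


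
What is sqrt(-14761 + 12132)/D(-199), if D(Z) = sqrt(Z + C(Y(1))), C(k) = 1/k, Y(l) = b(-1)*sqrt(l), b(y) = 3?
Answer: sqrt(1175163)/298 ≈ 3.6377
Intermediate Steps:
Y(l) = 3*sqrt(l)
D(Z) = sqrt(1/3 + Z) (D(Z) = sqrt(Z + 1/(3*sqrt(1))) = sqrt(Z + 1/(3*1)) = sqrt(Z + 1/3) = sqrt(1/3 + Z))
sqrt(-14761 + 12132)/D(-199) = sqrt(-14761 + 12132)/((sqrt(3 + 9*(-199))/3)) = sqrt(-2629)/((sqrt(3 - 1791)/3)) = (I*sqrt(2629))/((sqrt(-1788)/3)) = (I*sqrt(2629))/(((2*I*sqrt(447))/3)) = (I*sqrt(2629))/((2*I*sqrt(447)/3)) = (I*sqrt(2629))*(-I*sqrt(447)/298) = sqrt(1175163)/298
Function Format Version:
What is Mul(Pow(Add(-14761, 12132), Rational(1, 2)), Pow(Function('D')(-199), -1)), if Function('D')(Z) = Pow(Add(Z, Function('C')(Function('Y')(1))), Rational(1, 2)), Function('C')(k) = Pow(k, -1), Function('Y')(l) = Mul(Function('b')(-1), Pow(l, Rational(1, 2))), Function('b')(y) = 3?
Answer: Mul(Rational(1, 298), Pow(1175163, Rational(1, 2))) ≈ 3.6377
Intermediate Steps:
Function('Y')(l) = Mul(3, Pow(l, Rational(1, 2)))
Function('D')(Z) = Pow(Add(Rational(1, 3), Z), Rational(1, 2)) (Function('D')(Z) = Pow(Add(Z, Pow(Mul(3, Pow(1, Rational(1, 2))), -1)), Rational(1, 2)) = Pow(Add(Z, Pow(Mul(3, 1), -1)), Rational(1, 2)) = Pow(Add(Z, Pow(3, -1)), Rational(1, 2)) = Pow(Add(Z, Rational(1, 3)), Rational(1, 2)) = Pow(Add(Rational(1, 3), Z), Rational(1, 2)))
Mul(Pow(Add(-14761, 12132), Rational(1, 2)), Pow(Function('D')(-199), -1)) = Mul(Pow(Add(-14761, 12132), Rational(1, 2)), Pow(Mul(Rational(1, 3), Pow(Add(3, Mul(9, -199)), Rational(1, 2))), -1)) = Mul(Pow(-2629, Rational(1, 2)), Pow(Mul(Rational(1, 3), Pow(Add(3, -1791), Rational(1, 2))), -1)) = Mul(Mul(I, Pow(2629, Rational(1, 2))), Pow(Mul(Rational(1, 3), Pow(-1788, Rational(1, 2))), -1)) = Mul(Mul(I, Pow(2629, Rational(1, 2))), Pow(Mul(Rational(1, 3), Mul(2, I, Pow(447, Rational(1, 2)))), -1)) = Mul(Mul(I, Pow(2629, Rational(1, 2))), Pow(Mul(Rational(2, 3), I, Pow(447, Rational(1, 2))), -1)) = Mul(Mul(I, Pow(2629, Rational(1, 2))), Mul(Rational(-1, 298), I, Pow(447, Rational(1, 2)))) = Mul(Rational(1, 298), Pow(1175163, Rational(1, 2)))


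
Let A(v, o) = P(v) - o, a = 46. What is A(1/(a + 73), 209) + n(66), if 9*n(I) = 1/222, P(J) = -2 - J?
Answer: -50169661/237762 ≈ -211.01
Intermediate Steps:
A(v, o) = -2 - o - v (A(v, o) = (-2 - v) - o = -2 - o - v)
n(I) = 1/1998 (n(I) = (1/9)/222 = (1/9)*(1/222) = 1/1998)
A(1/(a + 73), 209) + n(66) = (-2 - 1*209 - 1/(46 + 73)) + 1/1998 = (-2 - 209 - 1/119) + 1/1998 = -25110/119 + 1/1998 = -50169661/237762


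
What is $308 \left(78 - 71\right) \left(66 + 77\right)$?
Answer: $308308$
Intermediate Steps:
$308 \left(78 - 71\right) \left(66 + 77\right) = 308 \cdot 7 \cdot 143 = 308 \cdot 1001 = 308308$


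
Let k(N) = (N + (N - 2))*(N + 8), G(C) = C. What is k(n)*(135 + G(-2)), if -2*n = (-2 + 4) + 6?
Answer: -5320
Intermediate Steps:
n = -4 (n = -((-2 + 4) + 6)/2 = -(2 + 6)/2 = -½*8 = -4)
k(N) = (-2 + 2*N)*(8 + N) (k(N) = (N + (-2 + N))*(8 + N) = (-2 + 2*N)*(8 + N))
k(n)*(135 + G(-2)) = (-16 + 2*(-4)² + 14*(-4))*(135 - 2) = (-16 + 2*16 - 56)*133 = (-16 + 32 - 56)*133 = -40*133 = -5320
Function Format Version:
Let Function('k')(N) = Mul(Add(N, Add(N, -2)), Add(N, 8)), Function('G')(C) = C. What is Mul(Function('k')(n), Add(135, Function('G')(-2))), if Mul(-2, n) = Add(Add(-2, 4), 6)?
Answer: -5320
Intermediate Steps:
n = -4 (n = Mul(Rational(-1, 2), Add(Add(-2, 4), 6)) = Mul(Rational(-1, 2), Add(2, 6)) = Mul(Rational(-1, 2), 8) = -4)
Function('k')(N) = Mul(Add(-2, Mul(2, N)), Add(8, N)) (Function('k')(N) = Mul(Add(N, Add(-2, N)), Add(8, N)) = Mul(Add(-2, Mul(2, N)), Add(8, N)))
Mul(Function('k')(n), Add(135, Function('G')(-2))) = Mul(Add(-16, Mul(2, Pow(-4, 2)), Mul(14, -4)), Add(135, -2)) = Mul(Add(-16, Mul(2, 16), -56), 133) = Mul(Add(-16, 32, -56), 133) = Mul(-40, 133) = -5320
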